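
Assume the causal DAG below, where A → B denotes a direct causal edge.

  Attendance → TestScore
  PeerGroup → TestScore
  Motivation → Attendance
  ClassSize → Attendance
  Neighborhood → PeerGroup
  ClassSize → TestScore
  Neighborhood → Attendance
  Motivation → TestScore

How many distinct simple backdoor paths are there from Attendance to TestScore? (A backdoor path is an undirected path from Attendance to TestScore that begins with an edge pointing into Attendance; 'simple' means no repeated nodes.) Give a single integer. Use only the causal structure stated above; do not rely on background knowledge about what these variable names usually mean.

3

A backdoor path from Attendance to TestScore is any simple undirected path whose first edge points into Attendance (i.e. leaves Attendance via a parent).
Parents of Attendance: {ClassSize, Motivation, Neighborhood}.
Enumerating:
  P1: Attendance <- Neighborhood -> PeerGroup -> TestScore
  P2: Attendance <- Motivation -> TestScore
  P3: Attendance <- ClassSize -> TestScore
That exhausts the simple backdoor paths. Count: 3.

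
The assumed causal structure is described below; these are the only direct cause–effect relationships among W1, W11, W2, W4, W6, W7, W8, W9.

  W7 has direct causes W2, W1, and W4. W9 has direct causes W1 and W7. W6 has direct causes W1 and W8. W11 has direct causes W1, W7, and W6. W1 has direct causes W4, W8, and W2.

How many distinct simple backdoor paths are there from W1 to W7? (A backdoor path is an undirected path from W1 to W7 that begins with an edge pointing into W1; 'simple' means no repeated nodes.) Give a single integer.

3

A backdoor path from W1 to W7 is any simple undirected path whose first edge points into W1 (i.e. leaves W1 via a parent).
Parents of W1: {W2, W4, W8}.
Enumerating:
  P1: W1 <- W4 -> W7
  P2: W1 <- W8 -> W6 -> W11 <- W7
  P3: W1 <- W2 -> W7
That exhausts the simple backdoor paths. Count: 3.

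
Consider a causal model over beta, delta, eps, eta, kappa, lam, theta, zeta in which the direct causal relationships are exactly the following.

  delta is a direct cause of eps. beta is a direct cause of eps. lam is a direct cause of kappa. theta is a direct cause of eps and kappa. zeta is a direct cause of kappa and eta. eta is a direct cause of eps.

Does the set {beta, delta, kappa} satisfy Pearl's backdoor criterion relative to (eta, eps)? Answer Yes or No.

No

Backdoor paths from eta to eps (paths whose first edge points into eta):
  P1: eta <- zeta -> kappa <- theta -> eps
Condition 1 (no descendant of eta in the set): holds — descendants of eta are {eps}; none are in {beta, delta, kappa}.
Condition 2 (every backdoor path blocked by {beta, delta, kappa}):
  P1: open — collider(s) kappa are conditioned on (or have a conditioned descendant) and no non-collider on the path is in the set.
{beta, delta, kappa} does not satisfy the backdoor criterion.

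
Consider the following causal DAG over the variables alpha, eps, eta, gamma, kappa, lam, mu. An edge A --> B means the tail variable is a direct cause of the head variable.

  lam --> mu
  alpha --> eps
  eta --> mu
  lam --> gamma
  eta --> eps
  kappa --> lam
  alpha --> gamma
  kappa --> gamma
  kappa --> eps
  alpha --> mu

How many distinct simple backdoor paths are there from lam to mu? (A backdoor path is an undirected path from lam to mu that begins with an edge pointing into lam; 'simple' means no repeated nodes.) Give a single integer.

A backdoor path from lam to mu is any simple undirected path whose first edge points into lam (i.e. leaves lam via a parent).
Parents of lam: {kappa}.
Enumerating:
  P1: lam <- kappa -> gamma <- alpha -> eps <- eta -> mu
  P2: lam <- kappa -> gamma <- alpha -> mu
  P3: lam <- kappa -> eps <- eta -> mu
  P4: lam <- kappa -> eps <- alpha -> mu
That exhausts the simple backdoor paths. Count: 4.

4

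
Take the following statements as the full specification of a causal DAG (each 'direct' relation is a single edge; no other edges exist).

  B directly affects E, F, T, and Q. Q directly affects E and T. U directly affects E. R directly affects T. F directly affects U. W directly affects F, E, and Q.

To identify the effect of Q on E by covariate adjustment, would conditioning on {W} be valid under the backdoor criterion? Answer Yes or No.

No

Backdoor paths from Q to E (paths whose first edge points into Q):
  P1: Q <- W -> F <- B -> E
  P2: Q <- W -> F -> U -> E
  P3: Q <- W -> E
  P4: Q <- B -> F <- W -> E
  P5: Q <- B -> F -> U -> E
  P6: Q <- B -> E
Condition 1 (no descendant of Q in the set): holds — descendants of Q are {E, T}; none are in {W}.
Condition 2 (every backdoor path blocked by {W}):
  P1: blocked at fork node W ∈ conditioning set.
  P2: blocked at fork node W ∈ conditioning set.
  P3: blocked at fork node W ∈ conditioning set.
  P4: blocked at collider F (neither it nor any descendant is in the conditioning set).
  P5: open — no interior node is in the conditioning set.
  P6: open — no interior node is in the conditioning set.
{W} does not satisfy the backdoor criterion.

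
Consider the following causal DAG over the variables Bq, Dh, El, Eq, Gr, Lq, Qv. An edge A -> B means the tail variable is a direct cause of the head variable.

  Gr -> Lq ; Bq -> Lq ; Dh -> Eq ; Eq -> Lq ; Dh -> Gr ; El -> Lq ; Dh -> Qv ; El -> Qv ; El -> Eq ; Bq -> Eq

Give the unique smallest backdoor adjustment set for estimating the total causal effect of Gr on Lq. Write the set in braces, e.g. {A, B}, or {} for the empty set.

Variables eligible for adjustment (non-descendants of Gr, excluding Gr and Lq): {Bq, Dh, El, Eq, Qv}.
Backdoor paths from Gr to Lq:
  P1: Gr <- Dh -> Qv <- El -> Eq <- Bq -> Lq
  P2: Gr <- Dh -> Qv <- El -> Eq -> Lq
  P3: Gr <- Dh -> Qv <- El -> Lq
  P4: Gr <- Dh -> Eq <- El -> Lq
  P5: Gr <- Dh -> Eq <- Bq -> Lq
  P6: Gr <- Dh -> Eq -> Lq
The empty set is not sufficient: P6 (Gr <- Dh -> Eq -> Lq) has no collider blocking it and no conditioned non-collider, so it is open.
Try {Dh}:
  P1: blocked at fork node Dh ∈ conditioning set.
  P2: blocked at fork node Dh ∈ conditioning set.
  P3: blocked at fork node Dh ∈ conditioning set.
  P4: blocked at fork node Dh ∈ conditioning set.
  P5: blocked at fork node Dh ∈ conditioning set.
  P6: blocked at fork node Dh ∈ conditioning set.
{Dh} contains no descendant of Gr and blocks every backdoor path.
No other singleton works — e.g. {El} leaves P6 open — so {Dh} is the unique smallest valid adjustment set.

{Dh}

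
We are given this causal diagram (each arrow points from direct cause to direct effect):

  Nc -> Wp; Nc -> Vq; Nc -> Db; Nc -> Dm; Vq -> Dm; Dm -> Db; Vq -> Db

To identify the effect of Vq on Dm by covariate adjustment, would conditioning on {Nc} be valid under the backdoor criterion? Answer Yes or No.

Yes

Backdoor paths from Vq to Dm (paths whose first edge points into Vq):
  P1: Vq <- Nc -> Dm
  P2: Vq <- Nc -> Db <- Dm
Condition 1 (no descendant of Vq in the set): holds — descendants of Vq are {Db, Dm}; none are in {Nc}.
Condition 2 (every backdoor path blocked by {Nc}):
  P1: blocked at fork node Nc ∈ conditioning set.
  P2: blocked at fork node Nc ∈ conditioning set.
{Nc} satisfies the backdoor criterion.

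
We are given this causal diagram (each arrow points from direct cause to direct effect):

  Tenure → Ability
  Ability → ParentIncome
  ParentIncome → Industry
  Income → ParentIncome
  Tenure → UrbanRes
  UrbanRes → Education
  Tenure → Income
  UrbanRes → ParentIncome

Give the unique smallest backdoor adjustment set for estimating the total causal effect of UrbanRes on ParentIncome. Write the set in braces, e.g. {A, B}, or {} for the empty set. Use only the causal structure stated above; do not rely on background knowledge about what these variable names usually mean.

Variables eligible for adjustment (non-descendants of UrbanRes, excluding UrbanRes and ParentIncome): {Ability, Income, Tenure}.
Backdoor paths from UrbanRes to ParentIncome:
  P1: UrbanRes <- Tenure -> Ability -> ParentIncome
  P2: UrbanRes <- Tenure -> Income -> ParentIncome
The empty set is not sufficient: P1 (UrbanRes <- Tenure -> Ability -> ParentIncome) has no collider blocking it and no conditioned non-collider, so it is open.
Try {Tenure}:
  P1: blocked at fork node Tenure ∈ conditioning set.
  P2: blocked at fork node Tenure ∈ conditioning set.
{Tenure} contains no descendant of UrbanRes and blocks every backdoor path.
No other singleton works — e.g. {Ability} leaves P2 open — so {Tenure} is the unique smallest valid adjustment set.

{Tenure}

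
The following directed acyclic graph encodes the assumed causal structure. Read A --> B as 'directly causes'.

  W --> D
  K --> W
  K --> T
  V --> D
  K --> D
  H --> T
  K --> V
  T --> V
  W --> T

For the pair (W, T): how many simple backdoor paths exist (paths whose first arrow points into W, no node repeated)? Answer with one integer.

A backdoor path from W to T is any simple undirected path whose first edge points into W (i.e. leaves W via a parent).
Parents of W: {K}.
Enumerating:
  P1: W <- K -> T
  P2: W <- K -> V <- T
  P3: W <- K -> D <- V <- T
That exhausts the simple backdoor paths. Count: 3.

3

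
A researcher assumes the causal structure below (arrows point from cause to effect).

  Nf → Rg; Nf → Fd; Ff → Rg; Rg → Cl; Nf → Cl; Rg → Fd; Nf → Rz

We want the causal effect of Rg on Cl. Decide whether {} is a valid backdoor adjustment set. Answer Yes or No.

Backdoor paths from Rg to Cl (paths whose first edge points into Rg):
  P1: Rg <- Nf -> Cl
Condition 1 (no descendant of Rg in the set): holds — descendants of Rg are {Cl, Fd}; none are in {}.
Condition 2 (every backdoor path blocked by {}):
  P1: open — no interior node is in the conditioning set.
{} does not satisfy the backdoor criterion.

No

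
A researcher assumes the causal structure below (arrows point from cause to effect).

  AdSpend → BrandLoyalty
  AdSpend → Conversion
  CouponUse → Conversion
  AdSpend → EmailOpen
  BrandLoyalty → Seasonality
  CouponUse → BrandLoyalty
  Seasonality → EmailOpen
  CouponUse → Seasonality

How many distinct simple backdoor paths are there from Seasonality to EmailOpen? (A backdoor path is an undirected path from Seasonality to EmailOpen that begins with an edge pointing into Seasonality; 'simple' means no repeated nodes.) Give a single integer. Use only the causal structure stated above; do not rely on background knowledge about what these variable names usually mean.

A backdoor path from Seasonality to EmailOpen is any simple undirected path whose first edge points into Seasonality (i.e. leaves Seasonality via a parent).
Parents of Seasonality: {BrandLoyalty, CouponUse}.
Enumerating:
  P1: Seasonality <- CouponUse -> BrandLoyalty <- AdSpend -> EmailOpen
  P2: Seasonality <- CouponUse -> Conversion <- AdSpend -> EmailOpen
  P3: Seasonality <- BrandLoyalty <- CouponUse -> Conversion <- AdSpend -> EmailOpen
  P4: Seasonality <- BrandLoyalty <- AdSpend -> EmailOpen
That exhausts the simple backdoor paths. Count: 4.

4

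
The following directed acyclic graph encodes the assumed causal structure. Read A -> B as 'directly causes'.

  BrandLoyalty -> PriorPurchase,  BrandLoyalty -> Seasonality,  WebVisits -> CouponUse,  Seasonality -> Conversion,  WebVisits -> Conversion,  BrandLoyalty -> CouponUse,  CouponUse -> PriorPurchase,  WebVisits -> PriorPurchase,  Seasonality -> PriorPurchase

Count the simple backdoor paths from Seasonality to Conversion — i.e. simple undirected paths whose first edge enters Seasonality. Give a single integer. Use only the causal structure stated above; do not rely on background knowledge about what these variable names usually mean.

A backdoor path from Seasonality to Conversion is any simple undirected path whose first edge points into Seasonality (i.e. leaves Seasonality via a parent).
Parents of Seasonality: {BrandLoyalty}.
Enumerating:
  P1: Seasonality <- BrandLoyalty -> CouponUse <- WebVisits -> Conversion
  P2: Seasonality <- BrandLoyalty -> CouponUse -> PriorPurchase <- WebVisits -> Conversion
  P3: Seasonality <- BrandLoyalty -> PriorPurchase <- WebVisits -> Conversion
  P4: Seasonality <- BrandLoyalty -> PriorPurchase <- CouponUse <- WebVisits -> Conversion
That exhausts the simple backdoor paths. Count: 4.

4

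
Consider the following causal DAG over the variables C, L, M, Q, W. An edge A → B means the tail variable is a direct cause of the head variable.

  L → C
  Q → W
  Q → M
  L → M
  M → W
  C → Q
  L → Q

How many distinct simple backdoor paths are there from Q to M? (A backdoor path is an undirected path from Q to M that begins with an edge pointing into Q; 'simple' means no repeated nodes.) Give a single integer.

A backdoor path from Q to M is any simple undirected path whose first edge points into Q (i.e. leaves Q via a parent).
Parents of Q: {C, L}.
Enumerating:
  P1: Q <- L -> M
  P2: Q <- C <- L -> M
That exhausts the simple backdoor paths. Count: 2.

2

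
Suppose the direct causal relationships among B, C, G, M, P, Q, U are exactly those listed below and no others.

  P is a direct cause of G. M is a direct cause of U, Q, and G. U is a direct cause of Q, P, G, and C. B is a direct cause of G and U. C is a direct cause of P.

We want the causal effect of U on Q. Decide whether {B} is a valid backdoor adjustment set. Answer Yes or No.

Backdoor paths from U to Q (paths whose first edge points into U):
  P1: U <- M -> Q
  P2: U <- B -> G <- M -> Q
Condition 1 (no descendant of U in the set): holds — descendants of U are {C, G, P, Q}; none are in {B}.
Condition 2 (every backdoor path blocked by {B}):
  P1: open — no interior node is in the conditioning set.
  P2: blocked at fork node B ∈ conditioning set.
{B} does not satisfy the backdoor criterion.

No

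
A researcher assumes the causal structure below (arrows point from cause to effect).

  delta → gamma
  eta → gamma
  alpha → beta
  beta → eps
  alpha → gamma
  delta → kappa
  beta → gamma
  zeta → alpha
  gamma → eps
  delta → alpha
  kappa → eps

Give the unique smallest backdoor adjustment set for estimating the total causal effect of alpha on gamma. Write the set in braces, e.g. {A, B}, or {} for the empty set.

Variables eligible for adjustment (non-descendants of alpha, excluding alpha and gamma): {delta, eta, kappa, zeta}.
Backdoor paths from alpha to gamma:
  P1: alpha <- delta -> kappa -> eps <- beta -> gamma
  P2: alpha <- delta -> kappa -> eps <- gamma
  P3: alpha <- delta -> gamma
The empty set is not sufficient: P3 (alpha <- delta -> gamma) has no collider blocking it and no conditioned non-collider, so it is open.
Try {delta}:
  P1: blocked at fork node delta ∈ conditioning set.
  P2: blocked at fork node delta ∈ conditioning set.
  P3: blocked at fork node delta ∈ conditioning set.
{delta} contains no descendant of alpha and blocks every backdoor path.
No other singleton works — e.g. {eta} leaves P3 open — so {delta} is the unique smallest valid adjustment set.

{delta}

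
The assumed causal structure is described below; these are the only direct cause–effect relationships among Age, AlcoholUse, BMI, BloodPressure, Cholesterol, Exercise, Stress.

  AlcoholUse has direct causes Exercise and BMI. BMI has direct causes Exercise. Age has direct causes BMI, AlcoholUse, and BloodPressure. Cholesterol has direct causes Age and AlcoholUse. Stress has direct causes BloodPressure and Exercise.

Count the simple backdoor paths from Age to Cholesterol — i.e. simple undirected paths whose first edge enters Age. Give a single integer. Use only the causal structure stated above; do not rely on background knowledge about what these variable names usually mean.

5

A backdoor path from Age to Cholesterol is any simple undirected path whose first edge points into Age (i.e. leaves Age via a parent).
Parents of Age: {AlcoholUse, BMI, BloodPressure}.
Enumerating:
  P1: Age <- BloodPressure -> Stress <- Exercise -> BMI -> AlcoholUse -> Cholesterol
  P2: Age <- BloodPressure -> Stress <- Exercise -> AlcoholUse -> Cholesterol
  P3: Age <- BMI <- Exercise -> AlcoholUse -> Cholesterol
  P4: Age <- BMI -> AlcoholUse -> Cholesterol
  P5: Age <- AlcoholUse -> Cholesterol
That exhausts the simple backdoor paths. Count: 5.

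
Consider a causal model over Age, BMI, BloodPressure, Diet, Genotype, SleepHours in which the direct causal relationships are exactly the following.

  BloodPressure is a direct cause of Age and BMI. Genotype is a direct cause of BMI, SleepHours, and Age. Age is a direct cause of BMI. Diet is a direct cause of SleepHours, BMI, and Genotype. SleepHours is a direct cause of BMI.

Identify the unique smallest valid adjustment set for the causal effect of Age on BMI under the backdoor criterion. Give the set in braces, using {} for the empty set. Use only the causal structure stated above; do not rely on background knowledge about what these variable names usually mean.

Variables eligible for adjustment (non-descendants of Age, excluding Age and BMI): {BloodPressure, Diet, Genotype, SleepHours}.
Backdoor paths from Age to BMI:
  P1: Age <- BloodPressure -> BMI
  P2: Age <- Genotype <- Diet -> SleepHours -> BMI
  P3: Age <- Genotype <- Diet -> BMI
  P4: Age <- Genotype -> SleepHours <- Diet -> BMI
  P5: Age <- Genotype -> SleepHours -> BMI
  P6: Age <- Genotype -> BMI
The empty set is not sufficient: P1 (Age <- BloodPressure -> BMI) has no collider blocking it and no conditioned non-collider, so it is open.
Try {BloodPressure, Genotype}:
  P1: blocked at fork node BloodPressure ∈ conditioning set.
  P2: blocked at chain node Genotype ∈ conditioning set.
  P3: blocked at chain node Genotype ∈ conditioning set.
  P4: blocked at fork node Genotype ∈ conditioning set.
  P5: blocked at fork node Genotype ∈ conditioning set.
  P6: blocked at fork node Genotype ∈ conditioning set.
{BloodPressure, Genotype} contains no descendant of Age and blocks every backdoor path.
Every element of {BloodPressure, Genotype} is needed (dropping BloodPressure leaves P1 open; dropping Genotype leaves P2 open), so no proper subset is valid.
Among all size-2 subsets of the eligible variables, only {BloodPressure, Genotype} blocks every backdoor path, so it is the unique smallest valid adjustment set.

{BloodPressure, Genotype}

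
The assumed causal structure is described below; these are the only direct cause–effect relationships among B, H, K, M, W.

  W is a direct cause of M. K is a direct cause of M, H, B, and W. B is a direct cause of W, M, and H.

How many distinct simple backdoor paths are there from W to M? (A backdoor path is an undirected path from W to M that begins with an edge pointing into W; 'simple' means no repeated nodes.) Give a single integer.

A backdoor path from W to M is any simple undirected path whose first edge points into W (i.e. leaves W via a parent).
Parents of W: {B, K}.
Enumerating:
  P1: W <- K -> B -> M
  P2: W <- K -> H <- B -> M
  P3: W <- K -> M
  P4: W <- B <- K -> M
  P5: W <- B -> H <- K -> M
  P6: W <- B -> M
That exhausts the simple backdoor paths. Count: 6.

6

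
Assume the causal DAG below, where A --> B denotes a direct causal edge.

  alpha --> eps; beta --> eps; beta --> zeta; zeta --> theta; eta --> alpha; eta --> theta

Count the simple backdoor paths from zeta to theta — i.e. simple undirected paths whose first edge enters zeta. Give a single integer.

1

A backdoor path from zeta to theta is any simple undirected path whose first edge points into zeta (i.e. leaves zeta via a parent).
Parents of zeta: {beta}.
Enumerating:
  P1: zeta <- beta -> eps <- alpha <- eta -> theta
That exhausts the simple backdoor paths. Count: 1.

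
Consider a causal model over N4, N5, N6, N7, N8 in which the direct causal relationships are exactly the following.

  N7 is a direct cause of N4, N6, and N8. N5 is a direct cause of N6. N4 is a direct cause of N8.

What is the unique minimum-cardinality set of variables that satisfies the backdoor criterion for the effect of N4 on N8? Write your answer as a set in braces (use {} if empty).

Variables eligible for adjustment (non-descendants of N4, excluding N4 and N8): {N5, N6, N7}.
Backdoor paths from N4 to N8:
  P1: N4 <- N7 -> N8
The empty set is not sufficient: P1 (N4 <- N7 -> N8) has no collider blocking it and no conditioned non-collider, so it is open.
Try {N7}:
  P1: blocked at fork node N7 ∈ conditioning set.
{N7} contains no descendant of N4 and blocks every backdoor path.
No other singleton works — e.g. {N5} leaves P1 open — so {N7} is the unique smallest valid adjustment set.

{N7}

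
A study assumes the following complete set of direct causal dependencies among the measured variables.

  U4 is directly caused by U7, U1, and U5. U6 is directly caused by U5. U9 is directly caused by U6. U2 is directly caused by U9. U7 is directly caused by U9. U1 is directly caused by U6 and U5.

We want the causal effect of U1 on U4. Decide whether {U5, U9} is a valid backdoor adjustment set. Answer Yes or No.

Backdoor paths from U1 to U4 (paths whose first edge points into U1):
  P1: U1 <- U5 -> U6 -> U9 -> U7 -> U4
  P2: U1 <- U5 -> U4
  P3: U1 <- U6 <- U5 -> U4
  P4: U1 <- U6 -> U9 -> U7 -> U4
Condition 1 (no descendant of U1 in the set): holds — descendants of U1 are {U4}; none are in {U5, U9}.
Condition 2 (every backdoor path blocked by {U5, U9}):
  P1: blocked at fork node U5 ∈ conditioning set.
  P2: blocked at fork node U5 ∈ conditioning set.
  P3: blocked at fork node U5 ∈ conditioning set.
  P4: blocked at chain node U9 ∈ conditioning set.
{U5, U9} satisfies the backdoor criterion.

Yes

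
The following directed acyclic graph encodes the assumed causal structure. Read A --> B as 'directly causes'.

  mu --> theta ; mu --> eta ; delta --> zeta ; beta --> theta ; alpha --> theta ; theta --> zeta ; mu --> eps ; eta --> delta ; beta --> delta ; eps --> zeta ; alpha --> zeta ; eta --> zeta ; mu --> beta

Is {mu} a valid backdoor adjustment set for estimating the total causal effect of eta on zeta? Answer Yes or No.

Yes

Backdoor paths from eta to zeta (paths whose first edge points into eta):
  P1: eta <- mu -> beta -> delta -> zeta
  P2: eta <- mu -> beta -> theta <- alpha -> zeta
  P3: eta <- mu -> beta -> theta -> zeta
  P4: eta <- mu -> eps -> zeta
  P5: eta <- mu -> theta <- beta -> delta -> zeta
  P6: eta <- mu -> theta <- alpha -> zeta
  P7: eta <- mu -> theta -> zeta
Condition 1 (no descendant of eta in the set): holds — descendants of eta are {delta, zeta}; none are in {mu}.
Condition 2 (every backdoor path blocked by {mu}):
  P1: blocked at fork node mu ∈ conditioning set.
  P2: blocked at fork node mu ∈ conditioning set.
  P3: blocked at fork node mu ∈ conditioning set.
  P4: blocked at fork node mu ∈ conditioning set.
  P5: blocked at fork node mu ∈ conditioning set.
  P6: blocked at fork node mu ∈ conditioning set.
  P7: blocked at fork node mu ∈ conditioning set.
{mu} satisfies the backdoor criterion.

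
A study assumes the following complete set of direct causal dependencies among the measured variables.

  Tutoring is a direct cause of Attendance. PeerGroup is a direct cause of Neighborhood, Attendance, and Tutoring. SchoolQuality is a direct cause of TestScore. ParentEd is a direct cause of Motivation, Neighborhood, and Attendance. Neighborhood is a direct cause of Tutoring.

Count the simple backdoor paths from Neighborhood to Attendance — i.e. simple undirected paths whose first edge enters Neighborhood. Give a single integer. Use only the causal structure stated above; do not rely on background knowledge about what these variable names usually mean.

A backdoor path from Neighborhood to Attendance is any simple undirected path whose first edge points into Neighborhood (i.e. leaves Neighborhood via a parent).
Parents of Neighborhood: {ParentEd, PeerGroup}.
Enumerating:
  P1: Neighborhood <- ParentEd -> Attendance
  P2: Neighborhood <- PeerGroup -> Tutoring -> Attendance
  P3: Neighborhood <- PeerGroup -> Attendance
That exhausts the simple backdoor paths. Count: 3.

3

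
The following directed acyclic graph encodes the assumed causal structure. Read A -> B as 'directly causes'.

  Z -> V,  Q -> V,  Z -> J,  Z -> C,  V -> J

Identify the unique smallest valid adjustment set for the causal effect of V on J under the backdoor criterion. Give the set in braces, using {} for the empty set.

{Z}

Variables eligible for adjustment (non-descendants of V, excluding V and J): {C, Q, Z}.
Backdoor paths from V to J:
  P1: V <- Z -> J
The empty set is not sufficient: P1 (V <- Z -> J) has no collider blocking it and no conditioned non-collider, so it is open.
Try {Z}:
  P1: blocked at fork node Z ∈ conditioning set.
{Z} contains no descendant of V and blocks every backdoor path.
No other singleton works — e.g. {Q} leaves P1 open — so {Z} is the unique smallest valid adjustment set.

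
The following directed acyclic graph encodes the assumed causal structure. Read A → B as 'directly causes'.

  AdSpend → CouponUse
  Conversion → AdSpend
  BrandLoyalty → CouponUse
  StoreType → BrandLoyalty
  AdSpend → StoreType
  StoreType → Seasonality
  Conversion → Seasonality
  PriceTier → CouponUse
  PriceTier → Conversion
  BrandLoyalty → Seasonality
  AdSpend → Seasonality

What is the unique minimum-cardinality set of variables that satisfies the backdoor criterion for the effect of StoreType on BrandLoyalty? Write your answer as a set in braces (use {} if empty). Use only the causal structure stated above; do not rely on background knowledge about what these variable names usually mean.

Variables eligible for adjustment (non-descendants of StoreType, excluding StoreType and BrandLoyalty): {AdSpend, Conversion, PriceTier}.
Backdoor paths from StoreType to BrandLoyalty:
  P1: StoreType <- AdSpend <- Conversion <- PriceTier -> CouponUse <- BrandLoyalty
  P2: StoreType <- AdSpend <- Conversion -> Seasonality <- BrandLoyalty
  P3: StoreType <- AdSpend -> CouponUse <- PriceTier -> Conversion -> Seasonality <- BrandLoyalty
  P4: StoreType <- AdSpend -> CouponUse <- BrandLoyalty
  P5: StoreType <- AdSpend -> Seasonality <- Conversion <- PriceTier -> CouponUse <- BrandLoyalty
  P6: StoreType <- AdSpend -> Seasonality <- BrandLoyalty
Each backdoor path contains an unconditioned collider, so every path is already blocked with the empty conditioning set:
  P1: blocked at collider CouponUse (neither it nor any descendant is in the conditioning set).
  P2: blocked at collider Seasonality (neither it nor any descendant is in the conditioning set).
  P3: blocked at collider CouponUse (neither it nor any descendant is in the conditioning set).
  P4: blocked at collider CouponUse (neither it nor any descendant is in the conditioning set).
  P5: blocked at collider Seasonality (neither it nor any descendant is in the conditioning set).
  P6: blocked at collider Seasonality (neither it nor any descendant is in the conditioning set).
The empty set is therefore the unique smallest valid set.

{}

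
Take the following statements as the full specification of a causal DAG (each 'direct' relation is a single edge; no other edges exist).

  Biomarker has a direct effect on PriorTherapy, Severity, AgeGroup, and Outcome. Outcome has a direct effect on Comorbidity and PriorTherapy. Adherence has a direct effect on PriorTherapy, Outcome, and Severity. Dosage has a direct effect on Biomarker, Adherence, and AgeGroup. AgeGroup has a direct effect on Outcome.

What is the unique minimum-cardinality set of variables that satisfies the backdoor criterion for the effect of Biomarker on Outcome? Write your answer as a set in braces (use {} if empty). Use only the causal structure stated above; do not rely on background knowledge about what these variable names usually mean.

Variables eligible for adjustment (non-descendants of Biomarker, excluding Biomarker and Outcome): {Adherence, Dosage}.
Backdoor paths from Biomarker to Outcome:
  P1: Biomarker <- Dosage -> Adherence -> Outcome
  P2: Biomarker <- Dosage -> Adherence -> PriorTherapy <- Outcome
  P3: Biomarker <- Dosage -> AgeGroup -> Outcome
The empty set is not sufficient: P1 (Biomarker <- Dosage -> Adherence -> Outcome) has no collider blocking it and no conditioned non-collider, so it is open.
Try {Dosage}:
  P1: blocked at fork node Dosage ∈ conditioning set.
  P2: blocked at fork node Dosage ∈ conditioning set.
  P3: blocked at fork node Dosage ∈ conditioning set.
{Dosage} contains no descendant of Biomarker and blocks every backdoor path.
No other singleton works — e.g. {Adherence} leaves P3 open — so {Dosage} is the unique smallest valid adjustment set.

{Dosage}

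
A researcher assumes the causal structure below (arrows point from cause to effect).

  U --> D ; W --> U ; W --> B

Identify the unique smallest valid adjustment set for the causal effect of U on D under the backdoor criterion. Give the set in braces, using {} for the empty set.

Variables eligible for adjustment (non-descendants of U, excluding U and D): {B, W}.
Backdoor paths from U to D:
  (none)
With no backdoor paths the empty set already satisfies the criterion, and it is trivially minimal.

{}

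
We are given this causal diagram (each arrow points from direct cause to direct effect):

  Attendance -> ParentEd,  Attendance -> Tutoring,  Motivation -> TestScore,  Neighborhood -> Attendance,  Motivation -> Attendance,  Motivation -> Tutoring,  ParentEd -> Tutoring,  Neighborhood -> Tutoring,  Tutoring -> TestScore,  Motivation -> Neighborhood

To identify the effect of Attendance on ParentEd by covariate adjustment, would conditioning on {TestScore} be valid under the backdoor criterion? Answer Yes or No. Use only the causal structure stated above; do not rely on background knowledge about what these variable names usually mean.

No

Backdoor paths from Attendance to ParentEd (paths whose first edge points into Attendance):
  P1: Attendance <- Motivation -> Neighborhood -> Tutoring <- ParentEd
  P2: Attendance <- Motivation -> Tutoring <- ParentEd
  P3: Attendance <- Motivation -> TestScore <- Tutoring <- ParentEd
  P4: Attendance <- Neighborhood <- Motivation -> Tutoring <- ParentEd
  P5: Attendance <- Neighborhood <- Motivation -> TestScore <- Tutoring <- ParentEd
  P6: Attendance <- Neighborhood -> Tutoring <- ParentEd
Condition 1 (no descendant of Attendance in the set): FAILS — TestScore is a descendant of Attendance.
Condition 2 (every backdoor path blocked by {TestScore}):
  P1: open — collider(s) Tutoring are conditioned on (or have a conditioned descendant) and no non-collider on the path is in the set.
  P2: open — collider(s) Tutoring are conditioned on (or have a conditioned descendant) and no non-collider on the path is in the set.
  P3: open — collider(s) TestScore are conditioned on (or have a conditioned descendant) and no non-collider on the path is in the set.
  P4: open — collider(s) Tutoring are conditioned on (or have a conditioned descendant) and no non-collider on the path is in the set.
  P5: open — collider(s) TestScore are conditioned on (or have a conditioned descendant) and no non-collider on the path is in the set.
  P6: open — collider(s) Tutoring are conditioned on (or have a conditioned descendant) and no non-collider on the path is in the set.
{TestScore} does not satisfy the backdoor criterion.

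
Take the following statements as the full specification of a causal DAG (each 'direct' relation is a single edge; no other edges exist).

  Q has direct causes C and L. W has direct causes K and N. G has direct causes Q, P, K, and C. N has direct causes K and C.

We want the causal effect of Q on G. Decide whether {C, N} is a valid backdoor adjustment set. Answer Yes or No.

Backdoor paths from Q to G (paths whose first edge points into Q):
  P1: Q <- C -> N <- K -> G
  P2: Q <- C -> N -> W <- K -> G
  P3: Q <- C -> G
Condition 1 (no descendant of Q in the set): holds — descendants of Q are {G}; none are in {C, N}.
Condition 2 (every backdoor path blocked by {C, N}):
  P1: blocked at fork node C ∈ conditioning set.
  P2: blocked at fork node C ∈ conditioning set.
  P3: blocked at fork node C ∈ conditioning set.
{C, N} satisfies the backdoor criterion.

Yes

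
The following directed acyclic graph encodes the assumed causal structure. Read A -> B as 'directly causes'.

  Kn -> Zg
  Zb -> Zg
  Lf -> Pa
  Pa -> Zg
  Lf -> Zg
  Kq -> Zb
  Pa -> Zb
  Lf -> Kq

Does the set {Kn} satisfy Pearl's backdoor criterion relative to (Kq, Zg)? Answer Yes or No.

Backdoor paths from Kq to Zg (paths whose first edge points into Kq):
  P1: Kq <- Lf -> Pa -> Zb -> Zg
  P2: Kq <- Lf -> Pa -> Zg
  P3: Kq <- Lf -> Zg
Condition 1 (no descendant of Kq in the set): holds — descendants of Kq are {Zb, Zg}; none are in {Kn}.
Condition 2 (every backdoor path blocked by {Kn}):
  P1: open — no interior node is in the conditioning set.
  P2: open — no interior node is in the conditioning set.
  P3: open — no interior node is in the conditioning set.
{Kn} does not satisfy the backdoor criterion.

No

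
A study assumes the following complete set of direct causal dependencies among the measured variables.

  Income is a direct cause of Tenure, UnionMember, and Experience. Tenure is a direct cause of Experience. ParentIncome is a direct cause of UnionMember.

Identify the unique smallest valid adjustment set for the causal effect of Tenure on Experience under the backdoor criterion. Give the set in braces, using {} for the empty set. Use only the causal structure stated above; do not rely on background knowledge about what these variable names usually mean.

{Income}

Variables eligible for adjustment (non-descendants of Tenure, excluding Tenure and Experience): {Income, ParentIncome, UnionMember}.
Backdoor paths from Tenure to Experience:
  P1: Tenure <- Income -> Experience
The empty set is not sufficient: P1 (Tenure <- Income -> Experience) has no collider blocking it and no conditioned non-collider, so it is open.
Try {Income}:
  P1: blocked at fork node Income ∈ conditioning set.
{Income} contains no descendant of Tenure and blocks every backdoor path.
No other singleton works — e.g. {ParentIncome} leaves P1 open — so {Income} is the unique smallest valid adjustment set.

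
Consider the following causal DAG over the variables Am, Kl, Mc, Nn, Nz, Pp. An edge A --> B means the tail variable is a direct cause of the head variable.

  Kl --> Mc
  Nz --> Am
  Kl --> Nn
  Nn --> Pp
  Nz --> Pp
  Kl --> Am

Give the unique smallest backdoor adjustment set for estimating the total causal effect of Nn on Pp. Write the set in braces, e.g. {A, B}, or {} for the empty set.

{}

Variables eligible for adjustment (non-descendants of Nn, excluding Nn and Pp): {Am, Kl, Mc, Nz}.
Backdoor paths from Nn to Pp:
  P1: Nn <- Kl -> Am <- Nz -> Pp
Each backdoor path contains an unconditioned collider, so every path is already blocked with the empty conditioning set:
  P1: blocked at collider Am (neither it nor any descendant is in the conditioning set).
The empty set is therefore the unique smallest valid set.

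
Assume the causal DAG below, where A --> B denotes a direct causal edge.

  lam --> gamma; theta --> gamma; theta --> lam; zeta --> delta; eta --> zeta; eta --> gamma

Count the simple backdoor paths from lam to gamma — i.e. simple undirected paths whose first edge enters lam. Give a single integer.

1

A backdoor path from lam to gamma is any simple undirected path whose first edge points into lam (i.e. leaves lam via a parent).
Parents of lam: {theta}.
Enumerating:
  P1: lam <- theta -> gamma
That exhausts the simple backdoor paths. Count: 1.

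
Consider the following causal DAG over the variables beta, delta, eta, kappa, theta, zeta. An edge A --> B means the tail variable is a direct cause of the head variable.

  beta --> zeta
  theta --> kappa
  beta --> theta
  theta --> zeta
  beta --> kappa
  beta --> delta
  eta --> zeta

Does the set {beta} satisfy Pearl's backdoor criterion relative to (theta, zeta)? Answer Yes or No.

Backdoor paths from theta to zeta (paths whose first edge points into theta):
  P1: theta <- beta -> zeta
Condition 1 (no descendant of theta in the set): holds — descendants of theta are {kappa, zeta}; none are in {beta}.
Condition 2 (every backdoor path blocked by {beta}):
  P1: blocked at fork node beta ∈ conditioning set.
{beta} satisfies the backdoor criterion.

Yes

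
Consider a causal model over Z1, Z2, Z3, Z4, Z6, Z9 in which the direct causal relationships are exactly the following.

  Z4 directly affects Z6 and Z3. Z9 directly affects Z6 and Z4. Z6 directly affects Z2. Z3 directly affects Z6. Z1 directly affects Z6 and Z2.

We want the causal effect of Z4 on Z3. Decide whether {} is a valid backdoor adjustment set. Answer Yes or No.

Yes

Backdoor paths from Z4 to Z3 (paths whose first edge points into Z4):
  P1: Z4 <- Z9 -> Z6 <- Z3
Condition 1 (no descendant of Z4 in the set): holds — descendants of Z4 are {Z2, Z3, Z6}; none are in {}.
Condition 2 (every backdoor path blocked by {}):
  P1: blocked at collider Z6 (neither it nor any descendant is in the conditioning set).
{} satisfies the backdoor criterion.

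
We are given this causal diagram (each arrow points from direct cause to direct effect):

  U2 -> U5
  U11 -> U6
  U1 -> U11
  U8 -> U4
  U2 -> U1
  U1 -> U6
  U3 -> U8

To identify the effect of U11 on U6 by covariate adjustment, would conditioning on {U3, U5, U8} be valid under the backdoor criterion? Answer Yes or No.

Backdoor paths from U11 to U6 (paths whose first edge points into U11):
  P1: U11 <- U1 -> U6
Condition 1 (no descendant of U11 in the set): holds — descendants of U11 are {U6}; none are in {U3, U5, U8}.
Condition 2 (every backdoor path blocked by {U3, U5, U8}):
  P1: open — no interior node is in the conditioning set.
{U3, U5, U8} does not satisfy the backdoor criterion.

No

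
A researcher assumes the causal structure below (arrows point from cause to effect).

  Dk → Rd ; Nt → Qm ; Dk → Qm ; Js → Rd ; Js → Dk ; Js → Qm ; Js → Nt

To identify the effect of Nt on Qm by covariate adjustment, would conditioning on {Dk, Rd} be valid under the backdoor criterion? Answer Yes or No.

No

Backdoor paths from Nt to Qm (paths whose first edge points into Nt):
  P1: Nt <- Js -> Dk -> Qm
  P2: Nt <- Js -> Rd <- Dk -> Qm
  P3: Nt <- Js -> Qm
Condition 1 (no descendant of Nt in the set): holds — descendants of Nt are {Qm}; none are in {Dk, Rd}.
Condition 2 (every backdoor path blocked by {Dk, Rd}):
  P1: blocked at chain node Dk ∈ conditioning set.
  P2: blocked at fork node Dk ∈ conditioning set.
  P3: open — no interior node is in the conditioning set.
{Dk, Rd} does not satisfy the backdoor criterion.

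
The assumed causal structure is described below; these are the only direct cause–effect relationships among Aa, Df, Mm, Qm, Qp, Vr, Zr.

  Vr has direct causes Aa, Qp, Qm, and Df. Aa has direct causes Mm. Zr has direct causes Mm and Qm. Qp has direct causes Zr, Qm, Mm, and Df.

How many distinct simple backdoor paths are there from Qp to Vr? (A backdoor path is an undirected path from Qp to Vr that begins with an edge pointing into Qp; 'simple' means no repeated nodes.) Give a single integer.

A backdoor path from Qp to Vr is any simple undirected path whose first edge points into Qp (i.e. leaves Qp via a parent).
Parents of Qp: {Df, Mm, Qm, Zr}.
Enumerating:
  P1: Qp <- Qm -> Zr <- Mm -> Aa -> Vr
  P2: Qp <- Qm -> Vr
  P3: Qp <- Mm -> Aa -> Vr
  P4: Qp <- Mm -> Zr <- Qm -> Vr
  P5: Qp <- Zr <- Qm -> Vr
  P6: Qp <- Zr <- Mm -> Aa -> Vr
  P7: Qp <- Df -> Vr
That exhausts the simple backdoor paths. Count: 7.

7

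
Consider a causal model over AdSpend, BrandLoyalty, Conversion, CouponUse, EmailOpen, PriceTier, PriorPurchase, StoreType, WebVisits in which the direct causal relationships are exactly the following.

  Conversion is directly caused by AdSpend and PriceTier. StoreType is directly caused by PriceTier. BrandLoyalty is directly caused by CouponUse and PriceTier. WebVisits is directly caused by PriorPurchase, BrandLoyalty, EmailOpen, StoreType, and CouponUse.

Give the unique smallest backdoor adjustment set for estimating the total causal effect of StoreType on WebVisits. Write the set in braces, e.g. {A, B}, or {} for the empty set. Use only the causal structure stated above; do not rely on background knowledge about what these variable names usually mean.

{PriceTier}

Variables eligible for adjustment (non-descendants of StoreType, excluding StoreType and WebVisits): {AdSpend, BrandLoyalty, Conversion, CouponUse, EmailOpen, PriceTier, PriorPurchase}.
Backdoor paths from StoreType to WebVisits:
  P1: StoreType <- PriceTier -> BrandLoyalty <- CouponUse -> WebVisits
  P2: StoreType <- PriceTier -> BrandLoyalty -> WebVisits
The empty set is not sufficient: P2 (StoreType <- PriceTier -> BrandLoyalty -> WebVisits) has no collider blocking it and no conditioned non-collider, so it is open.
Try {PriceTier}:
  P1: blocked at fork node PriceTier ∈ conditioning set.
  P2: blocked at fork node PriceTier ∈ conditioning set.
{PriceTier} contains no descendant of StoreType and blocks every backdoor path.
No other singleton works — e.g. {PriorPurchase} leaves P2 open — so {PriceTier} is the unique smallest valid adjustment set.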